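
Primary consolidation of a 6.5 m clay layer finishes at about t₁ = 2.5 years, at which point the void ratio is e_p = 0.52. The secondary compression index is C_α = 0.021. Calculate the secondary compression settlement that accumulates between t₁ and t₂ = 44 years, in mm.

Secondary compression: S_s = C_α·H/(1+e_p)·log₁₀(t₂/t₁)
S_s = 0.021×6.5/(1+0.52)×log₁₀(44/2.5)
    = 0.0898 × 1.246 = 0.1119 m

S_s ≈ 112 mm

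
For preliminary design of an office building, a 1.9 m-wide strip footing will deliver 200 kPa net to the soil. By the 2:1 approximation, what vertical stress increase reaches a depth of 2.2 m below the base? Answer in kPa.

Δσ_z ≈ 92.7 kPa

By the 2:1 method the load spreads at 1 horizontal : 2 vertical, so at depth z the loaded area has grown by z in each plan dimension:
Δσ = qB/(B+z) = 200×1.9/(1.9+2.2) = 92.683 kPa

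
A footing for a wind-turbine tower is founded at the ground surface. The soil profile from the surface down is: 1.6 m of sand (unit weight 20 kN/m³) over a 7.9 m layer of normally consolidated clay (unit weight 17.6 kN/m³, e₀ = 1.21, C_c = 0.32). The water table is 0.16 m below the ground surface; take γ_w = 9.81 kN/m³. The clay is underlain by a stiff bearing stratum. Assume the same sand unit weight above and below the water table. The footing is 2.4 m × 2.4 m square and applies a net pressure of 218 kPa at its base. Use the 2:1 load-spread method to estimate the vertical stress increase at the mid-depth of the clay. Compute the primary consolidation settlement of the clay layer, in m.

Mid-depth of clay below the ground surface: z = 1.6 + 7.9/2 = 5.55 m.
Total vertical stress at mid-clay: σ_v = 20×1.6 + 17.6×3.95 = 101.52 kPa.
Pore pressure: u = 9.81×(5.55 − 0.16) = 52.876 kPa.
Initial effective stress: σ'_0 = σ_v − u = 101.52 − 52.876 = 48.644 kPa.
Stress increase at mid-clay by the 2:1 spreading method:
Δσ = qBL/((B+z)(L+z)) = 218×2.4×2.4/((2.4+5.55)(2.4+5.55)) = 19.868 kPa
Final effective stress: σ'_f = σ'_0 + Δσ = 48.644 + 19.868 = 68.512 kPa.
Normally consolidated clay, so the full stress increment lies on the virgin compression line:
S_c = C_c·H/(1+e₀)·log₁₀(σ'_f/σ'_0) = 0.32×7.9/(1+1.21)×log₁₀(68.512/48.644)
    = 1.1439 × 0.14874 = 0.1701 m

S_c ≈ 0.17 m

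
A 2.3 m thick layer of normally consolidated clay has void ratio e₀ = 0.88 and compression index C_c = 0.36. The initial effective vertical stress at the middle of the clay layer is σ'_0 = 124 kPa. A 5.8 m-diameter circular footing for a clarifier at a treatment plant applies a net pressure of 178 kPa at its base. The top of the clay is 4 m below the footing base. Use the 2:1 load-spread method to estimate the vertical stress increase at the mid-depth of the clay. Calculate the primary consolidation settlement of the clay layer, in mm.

S_c ≈ 64.7 mm

Mid-depth of clay below the footing base: z = 4 + 2.3/2 = 5.15 m.
Stress increase at mid-clay by the 2:1 spreading method:
Δσ ≈ qD²/(D+z)² = 178×5.8²/(5.8+5.15)² = 49.94 kPa
Final effective stress: σ'_f = σ'_0 + Δσ = 124 + 49.94 = 173.94 kPa.
Normally consolidated clay, so the full stress increment lies on the virgin compression line:
S_c = C_c·H/(1+e₀)·log₁₀(σ'_f/σ'_0) = 0.36×2.3/(1+0.88)×log₁₀(173.94/124)
    = 0.44043 × 0.14698 = 0.06473 m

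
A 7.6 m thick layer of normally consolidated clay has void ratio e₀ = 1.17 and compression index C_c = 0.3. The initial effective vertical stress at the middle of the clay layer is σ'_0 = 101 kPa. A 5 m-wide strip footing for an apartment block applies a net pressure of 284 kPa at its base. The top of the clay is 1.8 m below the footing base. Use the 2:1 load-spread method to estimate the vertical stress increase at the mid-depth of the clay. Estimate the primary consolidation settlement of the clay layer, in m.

Mid-depth of clay below the footing base: z = 1.8 + 7.6/2 = 5.6 m.
Stress increase at mid-clay by the 2:1 spreading method:
Δσ = qB/(B+z) = 284×5/(5+5.6) = 133.96 kPa
Final effective stress: σ'_f = σ'_0 + Δσ = 101 + 133.96 = 234.96 kPa.
Normally consolidated clay, so the full stress increment lies on the virgin compression line:
S_c = C_c·H/(1+e₀)·log₁₀(σ'_f/σ'_0) = 0.3×7.6/(1+1.17)×log₁₀(234.96/101)
    = 1.0507 × 0.36667 = 0.3853 m

S_c ≈ 0.385 m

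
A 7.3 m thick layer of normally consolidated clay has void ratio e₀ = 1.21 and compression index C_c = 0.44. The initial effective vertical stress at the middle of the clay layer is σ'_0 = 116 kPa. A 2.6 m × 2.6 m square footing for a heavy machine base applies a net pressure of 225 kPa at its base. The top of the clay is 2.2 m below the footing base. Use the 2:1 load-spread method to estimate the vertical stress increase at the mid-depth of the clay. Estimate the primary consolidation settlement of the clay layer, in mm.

Mid-depth of clay below the footing base: z = 2.2 + 7.3/2 = 5.85 m.
Stress increase at mid-clay by the 2:1 spreading method:
Δσ = qBL/((B+z)(L+z)) = 225×2.6×2.6/((2.6+5.85)(2.6+5.85)) = 21.302 kPa
Final effective stress: σ'_f = σ'_0 + Δσ = 116 + 21.302 = 137.3 kPa.
Normally consolidated clay, so the full stress increment lies on the virgin compression line:
S_c = C_c·H/(1+e₀)·log₁₀(σ'_f/σ'_0) = 0.44×7.3/(1+1.21)×log₁₀(137.3/116)
    = 1.4534 × 0.073213 = 0.1064 m

S_c ≈ 106 mm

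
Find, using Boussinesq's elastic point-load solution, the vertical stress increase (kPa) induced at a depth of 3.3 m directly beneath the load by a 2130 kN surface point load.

Boussinesq vertical stress below a point load on an elastic half-space:
Δσ_z = 3P/(2πz²) · [1 + (r/z)²]^(−5/2)
r/z = 0/3.3 = 0; [1+(r/z)²]^(−5/2) = 1.
Δσ_z = 3×2130/(2π×3.3²) × 1 = 93.388 × 1 = 93.39 kPa

Δσ_z ≈ 93.4 kPa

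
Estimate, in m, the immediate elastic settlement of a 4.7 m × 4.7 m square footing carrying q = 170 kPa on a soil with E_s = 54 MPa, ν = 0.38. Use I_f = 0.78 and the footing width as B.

Immediate (elastic) settlement: S_e = q·B·(1−ν²)/E_s · I_f.
E_s = 54 MPa = 54000 kPa.
S_e = 170 × 4.7 × (1 − 0.38²) / 54000 × 0.78
    = 170 × 4.7 × 0.8556 / 54000 × 0.78
    = 0.009875 m

S_e ≈ 0.00987 m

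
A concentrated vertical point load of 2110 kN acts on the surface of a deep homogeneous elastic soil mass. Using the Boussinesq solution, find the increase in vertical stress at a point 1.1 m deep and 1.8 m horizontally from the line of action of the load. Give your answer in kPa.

Δσ_z ≈ 32.1 kPa

Boussinesq vertical stress below a point load on an elastic half-space:
Δσ_z = 3P/(2πz²) · [1 + (r/z)²]^(−5/2)
r/z = 1.8/1.1 = 1.6364; [1+(r/z)²]^(−5/2) = 0.038553.
Δσ_z = 3×2110/(2π×1.1²) × 0.038553 = 832.6 × 0.038553 = 32.1 kPa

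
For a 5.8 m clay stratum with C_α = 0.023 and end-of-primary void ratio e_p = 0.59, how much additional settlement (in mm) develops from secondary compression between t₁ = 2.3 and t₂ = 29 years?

Secondary compression: S_s = C_α·H/(1+e_p)·log₁₀(t₂/t₁)
S_s = 0.023×5.8/(1+0.59)×log₁₀(29/2.3)
    = 0.0839 × 1.101 = 0.09235 m

S_s ≈ 92.3 mm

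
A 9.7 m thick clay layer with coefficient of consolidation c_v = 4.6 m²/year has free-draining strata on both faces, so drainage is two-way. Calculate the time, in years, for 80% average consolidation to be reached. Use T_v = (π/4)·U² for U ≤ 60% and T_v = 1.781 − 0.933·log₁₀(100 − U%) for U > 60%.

Drainage path length: H_d = H/2 = 4.85 m (double drainage).
U > 60%: T_v = 1.781 − 0.933·log₁₀(100 − 80) = 0.56714.
t = T_v·H_d²/c_v = 0.56714×4.85²/4.6 = 2.9 years.

t ≈ 2.9 years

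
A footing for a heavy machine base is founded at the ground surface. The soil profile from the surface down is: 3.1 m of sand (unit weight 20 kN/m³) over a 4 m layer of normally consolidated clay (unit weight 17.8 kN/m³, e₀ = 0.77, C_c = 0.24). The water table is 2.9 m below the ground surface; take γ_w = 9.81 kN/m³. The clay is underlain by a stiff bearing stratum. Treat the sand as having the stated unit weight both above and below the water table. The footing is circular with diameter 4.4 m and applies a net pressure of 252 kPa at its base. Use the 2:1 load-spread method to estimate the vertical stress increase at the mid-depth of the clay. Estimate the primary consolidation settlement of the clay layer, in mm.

Mid-depth of clay below the ground surface: z = 3.1 + 4/2 = 5.1 m.
Total vertical stress at mid-clay: σ_v = 20×3.1 + 17.8×2 = 97.6 kPa.
Pore pressure: u = 9.81×(5.1 − 2.9) = 21.582 kPa.
Initial effective stress: σ'_0 = σ_v − u = 97.6 − 21.582 = 76.018 kPa.
Stress increase at mid-clay by the 2:1 spreading method:
Δσ ≈ qD²/(D+z)² = 252×4.4²/(4.4+5.1)² = 54.058 kPa
Final effective stress: σ'_f = σ'_0 + Δσ = 76.018 + 54.058 = 130.08 kPa.
Normally consolidated clay, so the full stress increment lies on the virgin compression line:
S_c = C_c·H/(1+e₀)·log₁₀(σ'_f/σ'_0) = 0.24×4/(1+0.77)×log₁₀(130.08/76.018)
    = 0.54237 × 0.23329 = 0.1265 m

S_c ≈ 127 mm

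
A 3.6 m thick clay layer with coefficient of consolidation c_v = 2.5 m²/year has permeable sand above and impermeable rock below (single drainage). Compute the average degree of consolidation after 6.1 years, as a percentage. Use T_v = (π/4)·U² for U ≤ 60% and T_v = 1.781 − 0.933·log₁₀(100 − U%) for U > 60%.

U ≈ 95.6 %

Drainage path length: H_d = H = 3.6 m (single drainage).
T_v = c_v·t/H_d² = 2.5×6.1/3.6² = 1.1767.
T_v = 1.1767 corresponds to the U > 60% branch:
U = 1 − 10^((1.781 − T_v)/0.933)/100 = 0.9556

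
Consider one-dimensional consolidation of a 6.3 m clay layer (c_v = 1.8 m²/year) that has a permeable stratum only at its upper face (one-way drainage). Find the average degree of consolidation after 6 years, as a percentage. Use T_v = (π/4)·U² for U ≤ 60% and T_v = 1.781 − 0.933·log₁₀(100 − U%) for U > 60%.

Drainage path length: H_d = H = 6.3 m (single drainage).
T_v = c_v·t/H_d² = 1.8×6/6.3² = 0.27211.
T_v = 0.27211 corresponds to the U ≤ 60% branch:
U = √(4T_v/π) = 0.5886

U ≈ 58.9 %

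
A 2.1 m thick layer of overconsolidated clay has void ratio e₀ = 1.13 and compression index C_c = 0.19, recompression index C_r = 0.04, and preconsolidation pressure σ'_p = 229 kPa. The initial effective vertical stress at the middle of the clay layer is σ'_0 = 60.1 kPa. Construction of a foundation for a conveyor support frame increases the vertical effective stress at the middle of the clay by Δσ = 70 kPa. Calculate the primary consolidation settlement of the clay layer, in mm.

Final effective stress: σ'_f = 60.1 + 70 = 130.1 kPa.
σ'_f = 130.1 ≤ σ'_p = 229 kPa, so the clay remains overconsolidated and only the recompression index applies:
S_c = C_r·H/(1+e₀)·log₁₀(σ'_f/σ'_0) = 0.04×2.1/2.13×log₁₀(130.1/60.1)
    = 0.039437 × 0.3354 = 0.01323 m

S_c ≈ 13.2 mm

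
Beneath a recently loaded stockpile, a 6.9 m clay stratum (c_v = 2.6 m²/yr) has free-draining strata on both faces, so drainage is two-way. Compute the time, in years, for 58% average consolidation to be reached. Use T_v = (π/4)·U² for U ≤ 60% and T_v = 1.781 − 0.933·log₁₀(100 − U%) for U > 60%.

t ≈ 1.21 years

Drainage path length: H_d = H/2 = 3.45 m (double drainage).
U ≤ 60%: T_v = (π/4)·U² = (π/4)×0.58² = 0.26421.
t = T_v·H_d²/c_v = 0.26421×3.45²/2.6 = 1.21 years.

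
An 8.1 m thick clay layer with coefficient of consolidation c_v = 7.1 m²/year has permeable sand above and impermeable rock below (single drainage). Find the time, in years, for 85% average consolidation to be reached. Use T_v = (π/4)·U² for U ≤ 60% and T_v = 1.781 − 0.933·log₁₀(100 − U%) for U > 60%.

t ≈ 6.32 years

Drainage path length: H_d = H = 8.1 m (single drainage).
U > 60%: T_v = 1.781 − 0.933·log₁₀(100 − 85) = 0.68371.
t = T_v·H_d²/c_v = 0.68371×8.1²/7.1 = 6.318 years.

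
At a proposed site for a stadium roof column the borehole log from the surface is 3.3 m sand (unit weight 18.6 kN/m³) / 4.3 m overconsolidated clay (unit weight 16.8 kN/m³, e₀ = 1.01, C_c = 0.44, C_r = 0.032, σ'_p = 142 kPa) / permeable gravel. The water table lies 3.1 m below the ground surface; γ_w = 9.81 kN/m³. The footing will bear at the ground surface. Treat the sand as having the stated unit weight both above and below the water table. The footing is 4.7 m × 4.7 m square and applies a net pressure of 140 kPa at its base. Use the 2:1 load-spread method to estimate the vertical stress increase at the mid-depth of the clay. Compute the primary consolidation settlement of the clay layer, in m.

S_c ≈ 0.0101 m

Mid-depth of clay below the ground surface: z = 3.3 + 4.3/2 = 5.45 m.
Total vertical stress at mid-clay: σ_v = 18.6×3.3 + 16.8×2.15 = 97.5 kPa.
Pore pressure: u = 9.81×(5.45 − 3.1) = 23.054 kPa.
Initial effective stress: σ'_0 = σ_v − u = 97.5 − 23.054 = 74.446 kPa.
Stress increase at mid-clay by the 2:1 spreading method:
Δσ = qBL/((B+z)(L+z)) = 140×4.7×4.7/((4.7+5.45)(4.7+5.45)) = 30.019 kPa
Final effective stress: σ'_f = 74.446 + 30.019 = 104.47 kPa.
σ'_f = 104.47 ≤ σ'_p = 142 kPa, so the clay remains overconsolidated and only the recompression index applies:
S_c = C_r·H/(1+e₀)·log₁₀(σ'_f/σ'_0) = 0.032×4.3/2.01×log₁₀(104.47/74.446)
    = 0.068458 × 0.14715 = 0.01007 m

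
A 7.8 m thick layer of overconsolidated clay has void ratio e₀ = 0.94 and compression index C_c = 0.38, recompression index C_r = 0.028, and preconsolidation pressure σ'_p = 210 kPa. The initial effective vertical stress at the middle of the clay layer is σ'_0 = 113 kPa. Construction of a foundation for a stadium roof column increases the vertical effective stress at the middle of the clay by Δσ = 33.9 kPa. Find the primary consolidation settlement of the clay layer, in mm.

Final effective stress: σ'_f = 113 + 33.9 = 146.9 kPa.
σ'_f = 146.9 ≤ σ'_p = 210 kPa, so the clay remains overconsolidated and only the recompression index applies:
S_c = C_r·H/(1+e₀)·log₁₀(σ'_f/σ'_0) = 0.028×7.8/1.94×log₁₀(146.9/113)
    = 0.11258 × 0.11394 = 0.01283 m

S_c ≈ 12.8 mm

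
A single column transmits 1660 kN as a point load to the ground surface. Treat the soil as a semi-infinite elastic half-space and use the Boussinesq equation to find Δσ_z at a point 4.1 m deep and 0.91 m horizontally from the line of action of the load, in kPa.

Boussinesq vertical stress below a point load on an elastic half-space:
Δσ_z = 3P/(2πz²) · [1 + (r/z)²]^(−5/2)
r/z = 0.91/4.1 = 0.22195; [1+(r/z)²]^(−5/2) = 0.88673.
Δσ_z = 3×1660/(2π×4.1²) × 0.88673 = 47.15 × 0.88673 = 41.81 kPa

Δσ_z ≈ 41.8 kPa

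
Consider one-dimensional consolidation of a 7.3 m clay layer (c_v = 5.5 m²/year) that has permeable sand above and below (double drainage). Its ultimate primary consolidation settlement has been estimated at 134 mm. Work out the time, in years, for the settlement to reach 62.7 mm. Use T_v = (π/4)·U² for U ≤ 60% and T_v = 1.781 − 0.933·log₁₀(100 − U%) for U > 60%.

Drainage path length: H_d = H/2 = 3.65 m (double drainage).
U = S(t)/S_ult = 62.7/134 = 0.4679.
U ≤ 60%: T_v = (π/4)·U² = (π/4)×0.46791² = 0.17196.
t = T_v·H_d²/c_v = 0.17196×3.65²/5.5 = 0.4165 years.

t ≈ 0.417 years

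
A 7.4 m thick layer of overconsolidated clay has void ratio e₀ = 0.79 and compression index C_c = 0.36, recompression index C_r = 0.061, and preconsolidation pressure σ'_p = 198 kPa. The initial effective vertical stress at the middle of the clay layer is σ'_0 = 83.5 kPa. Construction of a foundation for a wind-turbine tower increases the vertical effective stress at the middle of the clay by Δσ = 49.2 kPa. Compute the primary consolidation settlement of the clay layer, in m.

S_c ≈ 0.0507 m

Final effective stress: σ'_f = 83.5 + 49.2 = 132.7 kPa.
σ'_f = 132.7 ≤ σ'_p = 198 kPa, so the clay remains overconsolidated and only the recompression index applies:
S_c = C_r·H/(1+e₀)·log₁₀(σ'_f/σ'_0) = 0.061×7.4/1.79×log₁₀(132.7/83.5)
    = 0.25218 × 0.20118 = 0.05073 m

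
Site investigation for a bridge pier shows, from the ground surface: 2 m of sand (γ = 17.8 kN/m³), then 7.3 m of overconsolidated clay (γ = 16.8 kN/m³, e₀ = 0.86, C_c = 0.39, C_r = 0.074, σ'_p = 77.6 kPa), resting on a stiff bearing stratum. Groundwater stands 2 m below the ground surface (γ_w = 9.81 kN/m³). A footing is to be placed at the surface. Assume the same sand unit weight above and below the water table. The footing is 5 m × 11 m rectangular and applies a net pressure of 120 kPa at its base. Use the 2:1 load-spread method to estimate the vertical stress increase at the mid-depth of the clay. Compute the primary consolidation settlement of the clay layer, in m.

S_c ≈ 0.188 m

Mid-depth of clay below the ground surface: z = 2 + 7.3/2 = 5.65 m.
Total vertical stress at mid-clay: σ_v = 17.8×2 + 16.8×3.65 = 96.92 kPa.
Pore pressure: u = 9.81×(5.65 − 2) = 35.806 kPa.
Initial effective stress: σ'_0 = σ_v − u = 96.92 − 35.806 = 61.114 kPa.
Stress increase at mid-clay by the 2:1 spreading method:
Δσ = qBL/((B+z)(L+z)) = 120×5×11/((5+5.65)(11+5.65)) = 37.22 kPa
Final effective stress: σ'_f = 61.114 + 37.22 = 98.334 kPa.
σ'_f = 98.334 > σ'_p = 77.6 kPa, so the stress path crosses the preconsolidation pressure — recompression up to σ'_p, then virgin compression beyond:
S_c = H/(1+e₀)·[C_r·log₁₀(σ'_p/σ'_0) + C_c·log₁₀(σ'_f/σ'_p)]
    = 7.3/1.86 × [0.074×log₁₀(77.6/61.114) + 0.39×log₁₀(98.334/77.6)]
    = 3.9247 × [0.0076754 + 0.040108] = 0.1875 m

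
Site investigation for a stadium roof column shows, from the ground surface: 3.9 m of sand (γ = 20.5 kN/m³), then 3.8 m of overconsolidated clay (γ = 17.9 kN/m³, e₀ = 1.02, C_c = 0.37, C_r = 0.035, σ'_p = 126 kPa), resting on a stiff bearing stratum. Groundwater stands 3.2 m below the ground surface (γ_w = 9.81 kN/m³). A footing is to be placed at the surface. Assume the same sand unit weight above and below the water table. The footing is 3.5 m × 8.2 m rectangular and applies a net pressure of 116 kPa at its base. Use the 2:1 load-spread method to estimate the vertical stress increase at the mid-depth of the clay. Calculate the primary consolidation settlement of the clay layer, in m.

S_c ≈ 0.00726 m

Mid-depth of clay below the ground surface: z = 3.9 + 3.8/2 = 5.8 m.
Total vertical stress at mid-clay: σ_v = 20.5×3.9 + 17.9×1.9 = 113.96 kPa.
Pore pressure: u = 9.81×(5.8 − 3.2) = 25.506 kPa.
Initial effective stress: σ'_0 = σ_v − u = 113.96 − 25.506 = 88.454 kPa.
Stress increase at mid-clay by the 2:1 spreading method:
Δσ = qBL/((B+z)(L+z)) = 116×3.5×8.2/((3.5+5.8)(8.2+5.8)) = 25.57 kPa
Final effective stress: σ'_f = 88.454 + 25.57 = 114.02 kPa.
σ'_f = 114.02 ≤ σ'_p = 126 kPa, so the clay remains overconsolidated and only the recompression index applies:
S_c = C_r·H/(1+e₀)·log₁₀(σ'_f/σ'_0) = 0.035×3.8/2.02×log₁₀(114.02/88.454)
    = 0.065842 × 0.11026 = 0.00726 m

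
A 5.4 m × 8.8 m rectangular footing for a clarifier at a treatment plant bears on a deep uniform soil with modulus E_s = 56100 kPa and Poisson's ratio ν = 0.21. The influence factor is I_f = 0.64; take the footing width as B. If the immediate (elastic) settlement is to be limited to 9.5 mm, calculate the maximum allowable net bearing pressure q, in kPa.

S_e = q·B·(1−ν²)/E_s · I_f  ⇒  q = S_e·E_s / (B·(1−ν²)·I_f).
q = 0.0095 × 56100 / (5.4 × 0.9559 × 0.64) = 161.3 kPa

q ≈ 161 kPa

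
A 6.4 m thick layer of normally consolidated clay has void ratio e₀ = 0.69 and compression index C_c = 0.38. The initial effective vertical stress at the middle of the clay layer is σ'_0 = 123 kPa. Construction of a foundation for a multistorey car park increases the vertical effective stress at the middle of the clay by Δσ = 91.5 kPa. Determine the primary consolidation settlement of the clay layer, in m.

S_c ≈ 0.348 m

Final effective stress: σ'_f = σ'_0 + Δσ = 123 + 91.5 = 214.5 kPa.
Normally consolidated clay, so the full stress increment lies on the virgin compression line:
S_c = C_c·H/(1+e₀)·log₁₀(σ'_f/σ'_0) = 0.38×6.4/(1+0.69)×log₁₀(214.5/123)
    = 1.4391 × 0.24152 = 0.3476 m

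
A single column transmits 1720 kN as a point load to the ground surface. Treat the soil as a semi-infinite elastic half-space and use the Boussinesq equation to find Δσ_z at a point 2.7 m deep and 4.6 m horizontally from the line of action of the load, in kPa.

Δσ_z ≈ 3.74 kPa

Boussinesq vertical stress below a point load on an elastic half-space:
Δσ_z = 3P/(2πz²) · [1 + (r/z)²]^(−5/2)
r/z = 4.6/2.7 = 1.7037; [1+(r/z)²]^(−5/2) = 0.033236.
Δσ_z = 3×1720/(2π×2.7²) × 0.033236 = 112.65 × 0.033236 = 3.744 kPa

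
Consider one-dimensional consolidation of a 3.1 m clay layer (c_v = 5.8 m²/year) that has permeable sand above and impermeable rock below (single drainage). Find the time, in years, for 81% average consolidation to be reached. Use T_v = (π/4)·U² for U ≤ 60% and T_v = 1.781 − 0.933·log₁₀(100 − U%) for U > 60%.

t ≈ 0.974 years

Drainage path length: H_d = H = 3.1 m (single drainage).
U > 60%: T_v = 1.781 − 0.933·log₁₀(100 − 81) = 0.58792.
t = T_v·H_d²/c_v = 0.58792×3.1²/5.8 = 0.9741 years.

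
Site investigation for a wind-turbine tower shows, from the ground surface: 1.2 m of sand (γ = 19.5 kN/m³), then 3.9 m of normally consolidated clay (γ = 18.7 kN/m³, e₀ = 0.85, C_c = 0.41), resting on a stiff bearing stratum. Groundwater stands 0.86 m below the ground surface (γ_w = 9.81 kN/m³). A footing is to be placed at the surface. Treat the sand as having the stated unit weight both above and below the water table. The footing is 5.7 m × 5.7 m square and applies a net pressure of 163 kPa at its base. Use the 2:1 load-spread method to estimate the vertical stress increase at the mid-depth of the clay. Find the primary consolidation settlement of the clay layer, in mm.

Mid-depth of clay below the ground surface: z = 1.2 + 3.9/2 = 3.15 m.
Total vertical stress at mid-clay: σ_v = 19.5×1.2 + 18.7×1.95 = 59.865 kPa.
Pore pressure: u = 9.81×(3.15 − 0.86) = 22.465 kPa.
Initial effective stress: σ'_0 = σ_v − u = 59.865 − 22.465 = 37.4 kPa.
Stress increase at mid-clay by the 2:1 spreading method:
Δσ = qBL/((B+z)(L+z)) = 163×5.7×5.7/((5.7+3.15)(5.7+3.15)) = 67.616 kPa
Final effective stress: σ'_f = σ'_0 + Δσ = 37.4 + 67.616 = 105.02 kPa.
Normally consolidated clay, so the full stress increment lies on the virgin compression line:
S_c = C_c·H/(1+e₀)·log₁₀(σ'_f/σ'_0) = 0.41×3.9/(1+0.85)×log₁₀(105.02/37.4)
    = 0.86432 × 0.4484 = 0.3876 m

S_c ≈ 388 mm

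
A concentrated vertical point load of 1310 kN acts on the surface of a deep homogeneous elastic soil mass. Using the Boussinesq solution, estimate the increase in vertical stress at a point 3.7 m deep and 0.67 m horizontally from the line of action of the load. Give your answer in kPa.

Δσ_z ≈ 42.1 kPa

Boussinesq vertical stress below a point load on an elastic half-space:
Δσ_z = 3P/(2πz²) · [1 + (r/z)²]^(−5/2)
r/z = 0.67/3.7 = 0.18108; [1+(r/z)²]^(−5/2) = 0.92251.
Δσ_z = 3×1310/(2π×3.7²) × 0.92251 = 45.689 × 0.92251 = 42.15 kPa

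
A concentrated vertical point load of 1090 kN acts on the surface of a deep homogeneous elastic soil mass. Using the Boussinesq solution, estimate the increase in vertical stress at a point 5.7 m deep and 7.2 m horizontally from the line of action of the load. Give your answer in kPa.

Boussinesq vertical stress below a point load on an elastic half-space:
Δσ_z = 3P/(2πz²) · [1 + (r/z)²]^(−5/2)
r/z = 7.2/5.7 = 1.2632; [1+(r/z)²]^(−5/2) = 0.092134.
Δσ_z = 3×1090/(2π×5.7²) × 0.092134 = 16.018 × 0.092134 = 1.476 kPa

Δσ_z ≈ 1.48 kPa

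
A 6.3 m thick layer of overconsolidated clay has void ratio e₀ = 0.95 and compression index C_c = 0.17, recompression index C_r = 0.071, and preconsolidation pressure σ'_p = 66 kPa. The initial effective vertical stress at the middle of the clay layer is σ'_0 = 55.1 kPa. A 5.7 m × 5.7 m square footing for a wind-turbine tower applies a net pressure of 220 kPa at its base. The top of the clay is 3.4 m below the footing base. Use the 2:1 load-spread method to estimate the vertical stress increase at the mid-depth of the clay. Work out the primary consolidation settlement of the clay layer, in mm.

Mid-depth of clay below the footing base: z = 3.4 + 6.3/2 = 6.55 m.
Stress increase at mid-clay by the 2:1 spreading method:
Δσ = qBL/((B+z)(L+z)) = 220×5.7×5.7/((5.7+6.55)(5.7+6.55)) = 47.632 kPa
Final effective stress: σ'_f = 55.1 + 47.632 = 102.73 kPa.
σ'_f = 102.73 > σ'_p = 66 kPa, so the stress path crosses the preconsolidation pressure — recompression up to σ'_p, then virgin compression beyond:
S_c = H/(1+e₀)·[C_r·log₁₀(σ'_p/σ'_0) + C_c·log₁₀(σ'_f/σ'_p)]
    = 6.3/1.95 × [0.071×log₁₀(66/55.1) + 0.17×log₁₀(102.73/66)]
    = 3.2308 × [0.0055659 + 0.032666] = 0.1235 m

S_c ≈ 124 mm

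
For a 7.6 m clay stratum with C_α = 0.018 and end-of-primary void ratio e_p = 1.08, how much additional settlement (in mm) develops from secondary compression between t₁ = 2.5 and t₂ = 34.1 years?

S_s ≈ 74.6 mm

Secondary compression: S_s = C_α·H/(1+e_p)·log₁₀(t₂/t₁)
S_s = 0.018×7.6/(1+1.08)×log₁₀(34.1/2.5)
    = 0.06577 × 1.135 = 0.07464 m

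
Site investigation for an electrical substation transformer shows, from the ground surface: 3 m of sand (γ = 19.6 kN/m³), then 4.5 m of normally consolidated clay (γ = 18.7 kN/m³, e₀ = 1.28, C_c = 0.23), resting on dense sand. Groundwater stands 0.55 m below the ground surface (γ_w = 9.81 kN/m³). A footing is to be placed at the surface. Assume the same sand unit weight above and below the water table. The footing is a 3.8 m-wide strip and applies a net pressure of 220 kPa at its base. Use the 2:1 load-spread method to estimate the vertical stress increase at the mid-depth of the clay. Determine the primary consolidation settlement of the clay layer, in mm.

Mid-depth of clay below the ground surface: z = 3 + 4.5/2 = 5.25 m.
Total vertical stress at mid-clay: σ_v = 19.6×3 + 18.7×2.25 = 100.88 kPa.
Pore pressure: u = 9.81×(5.25 − 0.55) = 46.107 kPa.
Initial effective stress: σ'_0 = σ_v − u = 100.88 − 46.107 = 54.773 kPa.
Stress increase at mid-clay by the 2:1 spreading method:
Δσ = qB/(B+z) = 220×3.8/(3.8+5.25) = 92.376 kPa
Final effective stress: σ'_f = σ'_0 + Δσ = 54.773 + 92.376 = 147.15 kPa.
Normally consolidated clay, so the full stress increment lies on the virgin compression line:
S_c = C_c·H/(1+e₀)·log₁₀(σ'_f/σ'_0) = 0.23×4.5/(1+1.28)×log₁₀(147.15/54.773)
    = 0.45395 × 0.42919 = 0.1948 m

S_c ≈ 195 mm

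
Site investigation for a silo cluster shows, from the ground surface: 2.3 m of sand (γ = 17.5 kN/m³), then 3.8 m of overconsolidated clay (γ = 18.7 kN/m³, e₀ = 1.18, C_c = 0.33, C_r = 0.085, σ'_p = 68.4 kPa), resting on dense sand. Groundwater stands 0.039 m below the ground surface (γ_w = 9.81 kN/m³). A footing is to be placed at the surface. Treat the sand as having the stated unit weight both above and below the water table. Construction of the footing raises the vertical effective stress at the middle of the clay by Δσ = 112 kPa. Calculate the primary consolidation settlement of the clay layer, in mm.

S_c ≈ 234 mm

Mid-depth of clay below the ground surface: z = 2.3 + 3.8/2 = 4.2 m.
Total vertical stress at mid-clay: σ_v = 17.5×2.3 + 18.7×1.9 = 75.78 kPa.
Pore pressure: u = 9.81×(4.2 − 0.039) = 40.819 kPa.
Initial effective stress: σ'_0 = σ_v − u = 75.78 − 40.819 = 34.961 kPa.
Final effective stress: σ'_f = 34.961 + 112 = 146.96 kPa.
σ'_f = 146.96 > σ'_p = 68.4 kPa, so the stress path crosses the preconsolidation pressure — recompression up to σ'_p, then virgin compression beyond:
S_c = H/(1+e₀)·[C_r·log₁₀(σ'_p/σ'_0) + C_c·log₁₀(σ'_f/σ'_p)]
    = 3.8/2.18 × [0.085×log₁₀(68.4/34.961) + 0.33×log₁₀(146.96/68.4)]
    = 1.7431 × [0.024775 + 0.10961] = 0.2342 m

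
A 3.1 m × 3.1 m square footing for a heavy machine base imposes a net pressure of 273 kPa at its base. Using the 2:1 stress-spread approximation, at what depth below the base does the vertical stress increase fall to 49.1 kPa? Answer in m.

z ≈ 4.21 m

2:1 spreading — at depth z the loaded area has grown by z in each plan dimension:
qB²/(B+z)² = Δσ_z ⇒ z = B(√(q/Δσ_z) − 1) = 3.1×(√(273/49.1) − 1) = 4.21 m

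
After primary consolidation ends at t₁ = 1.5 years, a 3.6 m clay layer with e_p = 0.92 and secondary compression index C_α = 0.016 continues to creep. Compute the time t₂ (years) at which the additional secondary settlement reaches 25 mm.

S_s = C_α·H/(1+e_p)·log₁₀(t₂/t₁) ⇒ log₁₀(t₂/t₁) = S_s·(1+e_p)/(C_α·H).
log₁₀(t₂/t₁) = 0.025 × (1+0.92) / (0.016×3.6) = 0.8333
t₂ = t₁ × 10^0.8333 = 1.5 × 6.813 = 10.22 years

t₂ ≈ 10.2 years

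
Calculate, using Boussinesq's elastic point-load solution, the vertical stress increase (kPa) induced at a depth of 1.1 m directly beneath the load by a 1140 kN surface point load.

Boussinesq vertical stress below a point load on an elastic half-space:
Δσ_z = 3P/(2πz²) · [1 + (r/z)²]^(−5/2)
r/z = 0/1.1 = 0; [1+(r/z)²]^(−5/2) = 1.
Δσ_z = 3×1140/(2π×1.1²) × 1 = 449.84 × 1 = 449.8 kPa

Δσ_z ≈ 450 kPa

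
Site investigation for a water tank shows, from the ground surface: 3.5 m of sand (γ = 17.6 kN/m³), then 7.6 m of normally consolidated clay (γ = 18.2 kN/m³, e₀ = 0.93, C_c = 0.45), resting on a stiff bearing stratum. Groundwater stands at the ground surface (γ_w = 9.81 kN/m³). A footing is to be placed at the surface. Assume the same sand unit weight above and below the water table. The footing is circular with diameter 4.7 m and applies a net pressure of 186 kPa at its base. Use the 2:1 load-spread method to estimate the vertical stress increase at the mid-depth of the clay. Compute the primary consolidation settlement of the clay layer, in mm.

S_c ≈ 303 mm

Mid-depth of clay below the ground surface: z = 3.5 + 7.6/2 = 7.3 m.
Total vertical stress at mid-clay: σ_v = 17.6×3.5 + 18.2×3.8 = 130.76 kPa.
Pore pressure: u = 9.81×(7.3 − 0) = 71.613 kPa.
Initial effective stress: σ'_0 = σ_v − u = 130.76 − 71.613 = 59.147 kPa.
Stress increase at mid-clay by the 2:1 spreading method:
Δσ ≈ qD²/(D+z)² = 186×4.7²/(4.7+7.3)² = 28.533 kPa
Final effective stress: σ'_f = σ'_0 + Δσ = 59.147 + 28.533 = 87.68 kPa.
Normally consolidated clay, so the full stress increment lies on the virgin compression line:
S_c = C_c·H/(1+e₀)·log₁₀(σ'_f/σ'_0) = 0.45×7.6/(1+0.93)×log₁₀(87.68/59.147)
    = 1.772 × 0.17097 = 0.303 m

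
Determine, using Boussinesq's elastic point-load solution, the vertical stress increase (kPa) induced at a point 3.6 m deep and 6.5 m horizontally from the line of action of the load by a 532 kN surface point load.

Boussinesq vertical stress below a point load on an elastic half-space:
Δσ_z = 3P/(2πz²) · [1 + (r/z)²]^(−5/2)
r/z = 6.5/3.6 = 1.8056; [1+(r/z)²]^(−5/2) = 0.026697.
Δσ_z = 3×532/(2π×3.6²) × 0.026697 = 19.6 × 0.026697 = 0.5233 kPa

Δσ_z ≈ 0.523 kPa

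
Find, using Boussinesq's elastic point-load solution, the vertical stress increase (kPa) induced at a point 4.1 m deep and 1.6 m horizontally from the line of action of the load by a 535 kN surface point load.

Boussinesq vertical stress below a point load on an elastic half-space:
Δσ_z = 3P/(2πz²) · [1 + (r/z)²]^(−5/2)
r/z = 1.6/4.1 = 0.39024; [1+(r/z)²]^(−5/2) = 0.70161.
Δσ_z = 3×535/(2π×4.1²) × 0.70161 = 15.196 × 0.70161 = 10.66 kPa

Δσ_z ≈ 10.7 kPa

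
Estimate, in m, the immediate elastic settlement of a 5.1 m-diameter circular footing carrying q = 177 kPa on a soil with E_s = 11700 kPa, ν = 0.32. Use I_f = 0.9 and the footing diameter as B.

Immediate (elastic) settlement: S_e = q·B·(1−ν²)/E_s · I_f.
S_e = 177 × 5.1 × (1 − 0.32²) / 11700 × 0.9
    = 177 × 5.1 × 0.8976 / 11700 × 0.9
    = 0.06233 m

S_e ≈ 0.0623 m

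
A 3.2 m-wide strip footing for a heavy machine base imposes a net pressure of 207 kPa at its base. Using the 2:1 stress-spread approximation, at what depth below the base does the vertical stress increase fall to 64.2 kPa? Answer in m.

2:1 spreading — at depth z the loaded area has grown by z in each plan dimension:
qB/(B+z) = Δσ_z ⇒ z = qB/Δσ_z − B = 207×3.2/64.2 − 3.2 = 7.118 m

z ≈ 7.12 m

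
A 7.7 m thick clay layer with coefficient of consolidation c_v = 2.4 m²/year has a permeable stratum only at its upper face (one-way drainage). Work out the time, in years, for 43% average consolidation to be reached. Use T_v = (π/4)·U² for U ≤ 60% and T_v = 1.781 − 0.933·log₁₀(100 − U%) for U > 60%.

Drainage path length: H_d = H = 7.7 m (single drainage).
U ≤ 60%: T_v = (π/4)·U² = (π/4)×0.43² = 0.14522.
t = T_v·H_d²/c_v = 0.14522×7.7²/2.4 = 3.588 years.

t ≈ 3.59 years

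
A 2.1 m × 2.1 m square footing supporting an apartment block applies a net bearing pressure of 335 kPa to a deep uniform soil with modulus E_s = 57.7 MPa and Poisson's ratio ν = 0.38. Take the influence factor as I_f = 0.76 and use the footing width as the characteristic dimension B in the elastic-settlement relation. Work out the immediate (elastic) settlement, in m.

S_e ≈ 0.00793 m

Immediate (elastic) settlement: S_e = q·B·(1−ν²)/E_s · I_f.
E_s = 57.7 MPa = 57700 kPa.
S_e = 335 × 2.1 × (1 − 0.38²) / 57700 × 0.76
    = 335 × 2.1 × 0.8556 / 57700 × 0.76
    = 0.007928 m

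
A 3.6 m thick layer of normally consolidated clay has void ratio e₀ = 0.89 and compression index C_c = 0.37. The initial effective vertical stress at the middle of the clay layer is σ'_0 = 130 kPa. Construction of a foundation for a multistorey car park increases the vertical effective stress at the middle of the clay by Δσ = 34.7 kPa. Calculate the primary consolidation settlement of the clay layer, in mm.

S_c ≈ 72.4 mm

Final effective stress: σ'_f = σ'_0 + Δσ = 130 + 34.7 = 164.7 kPa.
Normally consolidated clay, so the full stress increment lies on the virgin compression line:
S_c = C_c·H/(1+e₀)·log₁₀(σ'_f/σ'_0) = 0.37×3.6/(1+0.89)×log₁₀(164.7/130)
    = 0.70476 × 0.10275 = 0.07241 m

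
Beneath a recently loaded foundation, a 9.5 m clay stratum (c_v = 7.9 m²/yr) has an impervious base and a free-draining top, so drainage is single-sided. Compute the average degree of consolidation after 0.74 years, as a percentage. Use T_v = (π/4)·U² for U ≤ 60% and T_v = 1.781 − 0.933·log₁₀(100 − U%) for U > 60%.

U ≈ 28.7 %

Drainage path length: H_d = H = 9.5 m (single drainage).
T_v = c_v·t/H_d² = 7.9×0.74/9.5² = 0.064776.
T_v = 0.064776 corresponds to the U ≤ 60% branch:
U = √(4T_v/π) = 0.2872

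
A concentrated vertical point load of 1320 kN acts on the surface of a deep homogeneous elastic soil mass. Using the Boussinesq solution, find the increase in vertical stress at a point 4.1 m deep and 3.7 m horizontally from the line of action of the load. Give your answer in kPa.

Boussinesq vertical stress below a point load on an elastic half-space:
Δσ_z = 3P/(2πz²) · [1 + (r/z)²]^(−5/2)
r/z = 3.7/4.1 = 0.90244; [1+(r/z)²]^(−5/2) = 0.22551.
Δσ_z = 3×1320/(2π×4.1²) × 0.22551 = 37.493 × 0.22551 = 8.455 kPa

Δσ_z ≈ 8.46 kPa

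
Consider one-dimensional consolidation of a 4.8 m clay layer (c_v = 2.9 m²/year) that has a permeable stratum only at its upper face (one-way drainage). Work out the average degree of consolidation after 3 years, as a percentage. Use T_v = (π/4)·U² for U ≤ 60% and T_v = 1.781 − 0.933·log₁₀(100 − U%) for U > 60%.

Drainage path length: H_d = H = 4.8 m (single drainage).
T_v = c_v·t/H_d² = 2.9×3/4.8² = 0.3776.
T_v = 0.3776 corresponds to the U > 60% branch:
U = 1 − 10^((1.781 − T_v)/0.933)/100 = 0.6807

U ≈ 68.1 %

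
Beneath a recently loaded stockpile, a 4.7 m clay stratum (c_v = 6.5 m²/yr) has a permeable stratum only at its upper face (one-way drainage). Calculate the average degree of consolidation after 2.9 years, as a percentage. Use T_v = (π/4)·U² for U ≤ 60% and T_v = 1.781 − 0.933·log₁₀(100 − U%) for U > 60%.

Drainage path length: H_d = H = 4.7 m (single drainage).
T_v = c_v·t/H_d² = 6.5×2.9/4.7² = 0.85333.
T_v = 0.85333 corresponds to the U > 60% branch:
U = 1 − 10^((1.781 − T_v)/0.933)/100 = 0.9013

U ≈ 90.1 %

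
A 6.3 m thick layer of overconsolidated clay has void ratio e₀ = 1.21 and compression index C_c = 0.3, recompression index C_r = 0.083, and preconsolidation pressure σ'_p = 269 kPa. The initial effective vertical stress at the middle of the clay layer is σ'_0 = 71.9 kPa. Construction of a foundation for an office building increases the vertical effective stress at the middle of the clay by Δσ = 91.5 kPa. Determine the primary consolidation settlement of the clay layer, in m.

Final effective stress: σ'_f = 71.9 + 91.5 = 163.4 kPa.
σ'_f = 163.4 ≤ σ'_p = 269 kPa, so the clay remains overconsolidated and only the recompression index applies:
S_c = C_r·H/(1+e₀)·log₁₀(σ'_f/σ'_0) = 0.083×6.3/2.21×log₁₀(163.4/71.9)
    = 0.23661 × 0.35652 = 0.08436 m

S_c ≈ 0.0844 m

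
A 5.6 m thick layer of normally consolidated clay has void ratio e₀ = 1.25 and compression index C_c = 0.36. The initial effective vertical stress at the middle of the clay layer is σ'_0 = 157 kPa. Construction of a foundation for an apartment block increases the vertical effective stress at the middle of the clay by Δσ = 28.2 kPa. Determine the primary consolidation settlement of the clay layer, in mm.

S_c ≈ 64.3 mm

Final effective stress: σ'_f = σ'_0 + Δσ = 157 + 28.2 = 185.2 kPa.
Normally consolidated clay, so the full stress increment lies on the virgin compression line:
S_c = C_c·H/(1+e₀)·log₁₀(σ'_f/σ'_0) = 0.36×5.6/(1+1.25)×log₁₀(185.2/157)
    = 0.896 × 0.071741 = 0.06428 m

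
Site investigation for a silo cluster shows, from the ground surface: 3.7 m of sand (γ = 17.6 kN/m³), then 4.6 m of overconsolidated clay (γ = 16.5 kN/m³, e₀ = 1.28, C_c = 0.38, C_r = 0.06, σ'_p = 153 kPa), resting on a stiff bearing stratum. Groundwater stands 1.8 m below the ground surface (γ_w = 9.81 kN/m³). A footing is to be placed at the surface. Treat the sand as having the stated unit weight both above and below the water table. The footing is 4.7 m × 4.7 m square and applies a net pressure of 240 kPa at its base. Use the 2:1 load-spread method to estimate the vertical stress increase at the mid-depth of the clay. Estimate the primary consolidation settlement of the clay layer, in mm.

S_c ≈ 29.4 mm

Mid-depth of clay below the ground surface: z = 3.7 + 4.6/2 = 6 m.
Total vertical stress at mid-clay: σ_v = 17.6×3.7 + 16.5×2.3 = 103.07 kPa.
Pore pressure: u = 9.81×(6 − 1.8) = 41.202 kPa.
Initial effective stress: σ'_0 = σ_v − u = 103.07 − 41.202 = 61.868 kPa.
Stress increase at mid-clay by the 2:1 spreading method:
Δσ = qBL/((B+z)(L+z)) = 240×4.7×4.7/((4.7+6)(4.7+6)) = 46.306 kPa
Final effective stress: σ'_f = 61.868 + 46.306 = 108.17 kPa.
σ'_f = 108.17 ≤ σ'_p = 153 kPa, so the clay remains overconsolidated and only the recompression index applies:
S_c = C_r·H/(1+e₀)·log₁₀(σ'_f/σ'_0) = 0.06×4.6/2.28×log₁₀(108.17/61.868)
    = 0.12105 × 0.24264 = 0.02937 m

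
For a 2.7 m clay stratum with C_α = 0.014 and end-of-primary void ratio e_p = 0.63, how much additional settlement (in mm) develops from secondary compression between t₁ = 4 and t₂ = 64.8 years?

Secondary compression: S_s = C_α·H/(1+e_p)·log₁₀(t₂/t₁)
S_s = 0.014×2.7/(1+0.63)×log₁₀(64.8/4)
    = 0.02319 × 1.21 = 0.02805 m

S_s ≈ 28 mm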